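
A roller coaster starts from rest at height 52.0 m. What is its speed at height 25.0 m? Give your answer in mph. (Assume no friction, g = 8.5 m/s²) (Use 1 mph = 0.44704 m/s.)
mgh₁ = mgh₂ + ½mv² ⇒ v = √(2g(h₁−h₂)) = √(2·8.5·27.0) = 21.4243 m/s = 47.92 mph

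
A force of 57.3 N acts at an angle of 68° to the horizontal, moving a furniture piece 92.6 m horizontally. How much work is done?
W = F·d·cosθ = (57.3)(92.6)cos(68°) = 1988 J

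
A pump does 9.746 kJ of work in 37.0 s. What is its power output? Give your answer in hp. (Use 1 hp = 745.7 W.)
Convert to SI: W = 9746.0 J, t = 37.0 s
P = W/t = 9746.0/37.0 = 263.405 W = 0.3532 hp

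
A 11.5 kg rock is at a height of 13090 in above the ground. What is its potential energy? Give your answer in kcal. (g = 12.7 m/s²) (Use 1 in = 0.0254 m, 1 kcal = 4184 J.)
Convert to SI: m = 11.5 kg, h = 332.486 m
PE = mgh = (11.5)(12.7)(332.486) = 48559.6 J = 11.61 kcal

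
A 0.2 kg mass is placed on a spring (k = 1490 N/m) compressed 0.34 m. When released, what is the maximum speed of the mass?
½kx² = ½mv² ⇒ v = x√(k/m) = (0.34)√(1490/0.2) = 29.35 m/s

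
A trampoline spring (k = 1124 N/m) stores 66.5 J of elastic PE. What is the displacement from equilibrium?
x = √(2·PE/k) = √(2·66.5/1124) = 0.344 m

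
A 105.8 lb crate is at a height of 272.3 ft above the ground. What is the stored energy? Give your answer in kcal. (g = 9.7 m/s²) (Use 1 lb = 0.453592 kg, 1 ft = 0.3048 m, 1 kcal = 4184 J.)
Convert to SI: m = 47.99 kg, h = 82.997 m
PE = mgh = (47.99)(9.7)(82.997) = 38635.4 J = 9.234 kcal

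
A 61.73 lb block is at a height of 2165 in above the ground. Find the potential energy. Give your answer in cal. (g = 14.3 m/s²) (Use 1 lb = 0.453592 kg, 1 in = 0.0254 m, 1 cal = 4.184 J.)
Convert to SI: m = 28.0002 kg, h = 54.991 m
PE = mgh = (28.0002)(14.3)(54.991) = 22018.6 J = 5263 cal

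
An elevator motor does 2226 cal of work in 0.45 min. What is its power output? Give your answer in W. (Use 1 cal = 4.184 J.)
Convert to SI: W = 9313.58 J, t = 27.0 s
P = W/t = 9313.58/27.0 = 344.9 W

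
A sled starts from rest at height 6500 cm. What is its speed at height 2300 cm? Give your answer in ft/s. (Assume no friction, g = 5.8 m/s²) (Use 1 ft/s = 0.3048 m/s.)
Convert to SI: h₁−h₂ = 42.0 m
mgh₁ = mgh₂ + ½mv² ⇒ v = √(2g(h₁−h₂)) = √(2·5.8·42.0) = 22.0726 m/s = 72.42 ft/s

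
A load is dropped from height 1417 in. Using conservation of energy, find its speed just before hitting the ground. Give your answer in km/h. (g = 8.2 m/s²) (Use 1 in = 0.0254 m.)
Convert to SI: h = 35.9918 m
mgh = ½mv² ⇒ v = √(2gh) = √(2·8.2·35.9918) = 24.2954 m/s = 87.46 km/h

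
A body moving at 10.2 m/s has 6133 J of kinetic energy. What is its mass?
m = 2·KE/v² = 2·6133/(10.2)² = 117.9 kg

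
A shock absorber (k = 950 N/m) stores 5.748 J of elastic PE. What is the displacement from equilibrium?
x = √(2·PE/k) = √(2·5.748/950) = 0.11 m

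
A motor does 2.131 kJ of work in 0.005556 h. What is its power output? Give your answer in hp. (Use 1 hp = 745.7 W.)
Convert to SI: W = 2131.0 J, t = 20.0016 s
P = W/t = 2131.0/20.0016 = 106.541 W = 0.1429 hp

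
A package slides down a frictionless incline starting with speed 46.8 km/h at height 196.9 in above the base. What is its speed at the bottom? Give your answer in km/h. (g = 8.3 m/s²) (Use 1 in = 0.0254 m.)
Convert to SI: v₀ = 13.0 m/s, h = 5.00126 m
½mv₀² + mgh = ½mv² ⇒ v = √(v₀² + 2gh) = √(13.0² + 2·8.3·5.00126) = 15.8752 m/s = 57.15 km/h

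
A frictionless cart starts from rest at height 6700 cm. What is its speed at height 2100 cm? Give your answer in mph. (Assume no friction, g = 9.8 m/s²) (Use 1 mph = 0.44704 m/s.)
Convert to SI: h₁−h₂ = 46.0 m
mgh₁ = mgh₂ + ½mv² ⇒ v = √(2g(h₁−h₂)) = √(2·9.8·46.0) = 30.0267 m/s = 67.17 mph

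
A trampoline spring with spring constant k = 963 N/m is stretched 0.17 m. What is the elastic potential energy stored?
PE = ½kx² = ½(963)(0.17)² = 13.92 J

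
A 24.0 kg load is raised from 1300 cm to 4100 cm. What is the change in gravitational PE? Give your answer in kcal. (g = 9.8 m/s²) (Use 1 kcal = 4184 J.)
Convert to SI: m = 24.0 kg, Δh = 28.0 m
ΔPE = mgΔh = (24.0)(9.8)(28.0) = 6585.6 J = 1.574 kcal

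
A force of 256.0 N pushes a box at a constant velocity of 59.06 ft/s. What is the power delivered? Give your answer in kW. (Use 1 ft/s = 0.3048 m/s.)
Convert to SI: F = 256.0 N, v = 18.0015 m/s
P = Fv = (256.0)(18.0015) = 4608.38 W = 4.608 kW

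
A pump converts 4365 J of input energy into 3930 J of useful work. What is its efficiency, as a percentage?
η = W_out/W_in = 3930/4365 = 90.03%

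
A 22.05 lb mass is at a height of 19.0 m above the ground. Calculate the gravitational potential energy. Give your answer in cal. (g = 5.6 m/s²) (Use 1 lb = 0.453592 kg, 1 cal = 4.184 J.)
Convert to SI: m = 10.0017 kg, h = 19.0 m
PE = mgh = (10.0017)(5.6)(19.0) = 1064.18 J = 254.3 cal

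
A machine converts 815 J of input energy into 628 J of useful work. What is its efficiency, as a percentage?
η = W_out/W_in = 628/815 = 77.06%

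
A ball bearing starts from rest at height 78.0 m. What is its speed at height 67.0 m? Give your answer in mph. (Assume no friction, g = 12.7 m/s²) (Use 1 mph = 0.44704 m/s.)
mgh₁ = mgh₂ + ½mv² ⇒ v = √(2g(h₁−h₂)) = √(2·12.7·11.0) = 16.7153 m/s = 37.39 mph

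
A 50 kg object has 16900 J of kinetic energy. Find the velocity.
v = √(2·KE/m) = √(2·16900/50) = 26.0 m/s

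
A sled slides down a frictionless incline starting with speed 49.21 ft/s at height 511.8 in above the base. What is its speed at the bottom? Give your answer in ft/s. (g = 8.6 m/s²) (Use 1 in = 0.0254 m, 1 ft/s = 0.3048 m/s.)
Convert to SI: v₀ = 14.9992 m/s, h = 12.9997 m
½mv₀² + mgh = ½mv² ⇒ v = √(v₀² + 2gh) = √(14.9992² + 2·8.6·12.9997) = 21.1795 m/s = 69.49 ft/s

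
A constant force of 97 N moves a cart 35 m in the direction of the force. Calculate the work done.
W = F·d = (97)(35) = 3395 J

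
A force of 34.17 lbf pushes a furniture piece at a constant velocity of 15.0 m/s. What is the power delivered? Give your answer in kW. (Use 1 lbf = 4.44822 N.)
Convert to SI: F = 151.996 N, v = 15.0 m/s
P = Fv = (151.996)(15.0) = 2279.94 W = 2.28 kW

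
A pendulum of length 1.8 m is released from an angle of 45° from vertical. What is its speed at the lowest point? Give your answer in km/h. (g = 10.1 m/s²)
h = L(1 − cosθ) = 1.8(1 − cos45°) = 0.527208 m
v = √(2gh) = √(2·10.1·0.527208) = 3.26337 m/s = 11.75 km/h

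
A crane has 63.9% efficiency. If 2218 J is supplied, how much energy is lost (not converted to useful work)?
W_lost = W_in(1 − η) = 2218·(1 − 0.639) = 800.7 J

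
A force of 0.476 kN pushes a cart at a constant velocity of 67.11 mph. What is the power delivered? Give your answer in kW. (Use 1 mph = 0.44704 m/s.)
Convert to SI: F = 476.0 N, v = 30.0009 m/s
P = Fv = (476.0)(30.0009) = 14280.4 W = 14.28 kW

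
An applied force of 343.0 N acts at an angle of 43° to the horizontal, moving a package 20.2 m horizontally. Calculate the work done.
W = F·d·cosθ = (343.0)(20.2)cos(43°) = 5067 J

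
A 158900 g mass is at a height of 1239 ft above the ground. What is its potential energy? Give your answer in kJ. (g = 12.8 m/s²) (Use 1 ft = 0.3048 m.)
Convert to SI: m = 158.9 kg, h = 377.647 m
PE = mgh = (158.9)(12.8)(377.647) = 768104 J = 768.1 kJ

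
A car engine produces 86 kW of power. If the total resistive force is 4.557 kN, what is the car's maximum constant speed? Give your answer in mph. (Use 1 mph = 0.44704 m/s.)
Convert to SI: F = 4557.0 N
P = Fv ⇒ v = P/F = 86000 W/4557.0 N = 18.8721 m/s = 42.22 mph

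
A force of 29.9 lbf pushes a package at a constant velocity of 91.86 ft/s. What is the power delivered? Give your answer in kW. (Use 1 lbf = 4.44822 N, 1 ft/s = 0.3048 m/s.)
Convert to SI: F = 133.002 N, v = 27.9989 m/s
P = Fv = (133.002)(27.9989) = 3723.91 W = 3.724 kW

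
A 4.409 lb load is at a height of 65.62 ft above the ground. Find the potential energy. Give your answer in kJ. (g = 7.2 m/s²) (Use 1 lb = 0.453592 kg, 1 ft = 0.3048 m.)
Convert to SI: m = 1.99989 kg, h = 20.001 m
PE = mgh = (1.99989)(7.2)(20.001) = 287.998 J = 0.288 kJ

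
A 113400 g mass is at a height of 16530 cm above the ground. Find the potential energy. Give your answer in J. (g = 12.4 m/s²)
Convert to SI: m = 113.4 kg, h = 165.3 m
PE = mgh = (113.4)(12.4)(165.3) = 232400 J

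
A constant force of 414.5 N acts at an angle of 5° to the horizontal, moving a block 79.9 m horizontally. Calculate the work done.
W = F·d·cosθ = (414.5)(79.9)cos(5°) = 32990 J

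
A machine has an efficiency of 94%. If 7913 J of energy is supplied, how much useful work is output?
W_out = η·W_in = 0.94·7913 = 7438.22 J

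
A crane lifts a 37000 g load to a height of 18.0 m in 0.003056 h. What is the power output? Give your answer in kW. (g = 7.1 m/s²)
Convert to SI: m = 37.0 kg, h = 18.0 m, t = 11.0016 s
P = mgh/t = (37.0)(7.1)(18.0)/11.0016 = 429.81 W = 0.4298 kW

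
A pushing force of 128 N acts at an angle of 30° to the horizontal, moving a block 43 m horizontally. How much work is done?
W = F·d·cosθ = (128)(43)cos(30°) = 4767 J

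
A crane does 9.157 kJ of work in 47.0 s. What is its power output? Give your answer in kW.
Convert to SI: W = 9157.0 J, t = 47.0 s
P = W/t = 9157.0/47.0 = 194.83 W = 0.1948 kW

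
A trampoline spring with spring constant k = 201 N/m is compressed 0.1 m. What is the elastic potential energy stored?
PE = ½kx² = ½(201)(0.1)² = 1.005 J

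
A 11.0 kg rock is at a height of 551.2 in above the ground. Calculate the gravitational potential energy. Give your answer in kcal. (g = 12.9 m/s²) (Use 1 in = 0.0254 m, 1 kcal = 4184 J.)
Convert to SI: m = 11.0 kg, h = 14.0005 m
PE = mgh = (11.0)(12.9)(14.0005) = 1986.67 J = 0.4748 kcal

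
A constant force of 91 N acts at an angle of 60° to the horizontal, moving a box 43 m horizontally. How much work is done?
W = F·d·cosθ = (91)(43)cos(60°) = 1957 J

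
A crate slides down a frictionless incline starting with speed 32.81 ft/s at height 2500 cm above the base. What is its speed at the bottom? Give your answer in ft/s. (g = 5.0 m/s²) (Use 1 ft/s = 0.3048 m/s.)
Convert to SI: v₀ = 10.0005 m/s, h = 25.0 m
½mv₀² + mgh = ½mv² ⇒ v = √(v₀² + 2gh) = √(10.0005² + 2·5.0·25.0) = 18.7085 m/s = 61.38 ft/s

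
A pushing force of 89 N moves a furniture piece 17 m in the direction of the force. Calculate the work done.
W = F·d = (89)(17) = 1513 J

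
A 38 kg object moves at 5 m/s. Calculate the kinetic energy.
KE = ½mv² = ½(38)(5)² = 475.0 J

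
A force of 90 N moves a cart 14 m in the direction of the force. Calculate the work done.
W = F·d = (90)(14) = 1260 J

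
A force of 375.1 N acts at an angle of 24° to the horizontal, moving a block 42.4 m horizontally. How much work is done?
W = F·d·cosθ = (375.1)(42.4)cos(24°) = 14530 J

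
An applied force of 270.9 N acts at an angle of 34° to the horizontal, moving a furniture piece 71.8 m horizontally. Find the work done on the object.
W = F·d·cosθ = (270.9)(71.8)cos(34°) = 16130 J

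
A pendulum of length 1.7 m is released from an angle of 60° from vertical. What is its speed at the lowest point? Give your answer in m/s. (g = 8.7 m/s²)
h = L(1 − cosθ) = 1.7(1 − cos60°) = 0.85 m
v = √(2gh) = √(2·8.7·0.85) = 3.846 m/s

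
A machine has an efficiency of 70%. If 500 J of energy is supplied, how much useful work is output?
W_out = η·W_in = 0.7·500 = 350.0 J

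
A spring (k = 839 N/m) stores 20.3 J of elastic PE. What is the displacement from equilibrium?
x = √(2·PE/k) = √(2·20.3/839) = 0.22 m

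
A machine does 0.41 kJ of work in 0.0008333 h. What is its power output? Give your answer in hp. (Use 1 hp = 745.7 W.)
Convert to SI: W = 410.0 J, t = 2.99988 s
P = W/t = 410.0/2.99988 = 136.672 W = 0.1833 hp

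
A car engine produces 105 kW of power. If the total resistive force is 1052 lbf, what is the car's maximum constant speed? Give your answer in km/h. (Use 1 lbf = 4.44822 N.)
Convert to SI: F = 4679.53 N
P = Fv ⇒ v = P/F = 105000 W/4679.53 N = 22.4382 m/s = 80.78 km/h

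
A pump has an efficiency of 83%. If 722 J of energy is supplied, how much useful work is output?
W_out = η·W_in = 0.83·722 = 599.26 J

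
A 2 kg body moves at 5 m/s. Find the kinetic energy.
KE = ½mv² = ½(2)(5)² = 25.0 J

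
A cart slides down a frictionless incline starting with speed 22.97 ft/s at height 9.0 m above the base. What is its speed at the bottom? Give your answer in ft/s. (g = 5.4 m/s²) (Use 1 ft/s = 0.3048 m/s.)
Convert to SI: v₀ = 7.00126 m/s, h = 9.0 m
½mv₀² + mgh = ½mv² ⇒ v = √(v₀² + 2gh) = √(7.00126² + 2·5.4·9.0) = 12.092 m/s = 39.67 ft/s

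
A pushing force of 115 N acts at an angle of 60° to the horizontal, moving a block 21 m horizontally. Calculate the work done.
W = F·d·cosθ = (115)(21)cos(60°) = 1208 J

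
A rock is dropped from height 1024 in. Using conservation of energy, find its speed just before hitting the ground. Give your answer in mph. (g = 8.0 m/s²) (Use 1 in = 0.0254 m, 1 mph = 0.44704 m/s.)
Convert to SI: h = 26.0096 m
mgh = ½mv² ⇒ v = √(2gh) = √(2·8.0·26.0096) = 20.3998 m/s = 45.63 mph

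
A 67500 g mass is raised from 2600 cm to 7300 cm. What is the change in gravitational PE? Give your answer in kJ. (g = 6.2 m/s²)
Convert to SI: m = 67.5 kg, Δh = 47.0 m
ΔPE = mgΔh = (67.5)(6.2)(47.0) = 19669.5 J = 19.67 kJ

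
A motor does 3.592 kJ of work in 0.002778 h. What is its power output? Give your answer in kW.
Convert to SI: W = 3592.0 J, t = 10.0008 s
P = W/t = 3592.0/10.0008 = 359.171 W = 0.3592 kW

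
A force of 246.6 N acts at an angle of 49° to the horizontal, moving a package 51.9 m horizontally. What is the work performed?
W = F·d·cosθ = (246.6)(51.9)cos(49°) = 8397 J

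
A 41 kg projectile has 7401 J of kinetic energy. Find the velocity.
v = √(2·KE/m) = √(2·7401/41) = 19.0 m/s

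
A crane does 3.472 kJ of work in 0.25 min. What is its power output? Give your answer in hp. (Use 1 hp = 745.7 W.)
Convert to SI: W = 3472.0 J, t = 15.0 s
P = W/t = 3472.0/15.0 = 231.467 W = 0.3104 hp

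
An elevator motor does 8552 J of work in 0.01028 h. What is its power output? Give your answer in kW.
Convert to SI: W = 8552.0 J, t = 37.008 s
P = W/t = 8552.0/37.008 = 231.085 W = 0.2311 kW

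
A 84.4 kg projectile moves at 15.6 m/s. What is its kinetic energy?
KE = ½mv² = ½(84.4)(15.6)² = 10270 J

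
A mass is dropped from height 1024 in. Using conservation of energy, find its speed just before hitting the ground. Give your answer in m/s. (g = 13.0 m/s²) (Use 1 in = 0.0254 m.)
Convert to SI: h = 26.0096 m
mgh = ½mv² ⇒ v = √(2gh) = √(2·13.0·26.0096) = 26.0 m/s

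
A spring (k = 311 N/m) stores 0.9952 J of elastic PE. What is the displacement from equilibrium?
x = √(2·PE/k) = √(2·0.9952/311) = 0.08 m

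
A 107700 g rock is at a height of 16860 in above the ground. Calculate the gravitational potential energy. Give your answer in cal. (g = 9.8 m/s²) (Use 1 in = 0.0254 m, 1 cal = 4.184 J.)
Convert to SI: m = 107.7 kg, h = 428.244 m
PE = mgh = (107.7)(9.8)(428.244) = 451994 J = 108000 cal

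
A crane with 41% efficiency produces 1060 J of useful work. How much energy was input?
W_in = W_out/η = 1060/0.41 = 2585 J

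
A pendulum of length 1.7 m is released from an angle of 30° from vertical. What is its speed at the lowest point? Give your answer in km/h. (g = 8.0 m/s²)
h = L(1 − cosθ) = 1.7(1 − cos30°) = 0.227757 m
v = √(2gh) = √(2·8.0·0.227757) = 1.90895 m/s = 6.872 km/h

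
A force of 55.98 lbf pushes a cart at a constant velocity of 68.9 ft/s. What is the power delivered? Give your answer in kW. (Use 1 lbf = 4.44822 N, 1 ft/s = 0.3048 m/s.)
Convert to SI: F = 249.011 N, v = 21.0007 m/s
P = Fv = (249.011)(21.0007) = 5229.42 W = 5.229 kW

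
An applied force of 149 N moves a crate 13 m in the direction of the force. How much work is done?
W = F·d = (149)(13) = 1937 J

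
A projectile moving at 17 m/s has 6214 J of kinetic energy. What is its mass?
m = 2·KE/v² = 2·6214/(17)² = 43.0 kg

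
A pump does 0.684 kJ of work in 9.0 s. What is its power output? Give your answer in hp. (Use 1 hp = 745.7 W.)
Convert to SI: W = 684.0 J, t = 9.0 s
P = W/t = 684.0/9.0 = 76.0 W = 0.1019 hp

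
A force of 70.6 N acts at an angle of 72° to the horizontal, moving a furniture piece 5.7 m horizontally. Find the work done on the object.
W = F·d·cosθ = (70.6)(5.7)cos(72°) = 124.4 J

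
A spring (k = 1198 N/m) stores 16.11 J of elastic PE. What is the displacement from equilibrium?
x = √(2·PE/k) = √(2·16.11/1198) = 0.164 m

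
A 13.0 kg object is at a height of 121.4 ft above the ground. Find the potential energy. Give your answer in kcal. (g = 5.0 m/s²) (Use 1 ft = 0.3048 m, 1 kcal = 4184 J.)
Convert to SI: m = 13.0 kg, h = 37.0027 m
PE = mgh = (13.0)(5.0)(37.0027) = 2405.18 J = 0.5749 kcal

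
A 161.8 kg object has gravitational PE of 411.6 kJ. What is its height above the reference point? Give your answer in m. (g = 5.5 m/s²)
Convert to SI: m = 161.8 kg, PE = 411600 J
h = PE/(mg) = 411600/(161.8·5.5) = 462.5 m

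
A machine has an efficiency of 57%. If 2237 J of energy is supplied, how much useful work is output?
W_out = η·W_in = 0.57·2237 = 1275.09 J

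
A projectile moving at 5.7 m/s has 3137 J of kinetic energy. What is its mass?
m = 2·KE/v² = 2·3137/(5.7)² = 193.1 kg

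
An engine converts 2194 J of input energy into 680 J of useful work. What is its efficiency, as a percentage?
η = W_out/W_in = 680/2194 = 30.99%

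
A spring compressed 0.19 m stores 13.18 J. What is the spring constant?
k = 2·PE/x² = 2·13.18/(0.19)² = 730.2 N/m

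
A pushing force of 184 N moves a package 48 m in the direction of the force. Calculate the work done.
W = F·d = (184)(48) = 8832 J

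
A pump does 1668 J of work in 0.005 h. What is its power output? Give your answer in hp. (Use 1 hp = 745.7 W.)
Convert to SI: W = 1668.0 J, t = 18.0 s
P = W/t = 1668.0/18.0 = 92.6667 W = 0.1243 hp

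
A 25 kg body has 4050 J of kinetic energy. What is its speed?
v = √(2·KE/m) = √(2·4050/25) = 18.0 m/s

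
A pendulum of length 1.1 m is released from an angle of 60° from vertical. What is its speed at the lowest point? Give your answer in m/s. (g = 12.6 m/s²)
h = L(1 − cosθ) = 1.1(1 − cos60°) = 0.55 m
v = √(2gh) = √(2·12.6·0.55) = 3.723 m/s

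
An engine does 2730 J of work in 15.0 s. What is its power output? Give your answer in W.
P = W/t = 2730.0/15.0 = 182.0 W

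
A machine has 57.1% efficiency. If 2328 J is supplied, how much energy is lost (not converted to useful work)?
W_lost = W_in(1 − η) = 2328·(1 − 0.571) = 998.7 J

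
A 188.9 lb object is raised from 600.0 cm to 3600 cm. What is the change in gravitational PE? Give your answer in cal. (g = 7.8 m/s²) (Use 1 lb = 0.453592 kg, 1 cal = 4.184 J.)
Convert to SI: m = 85.6835 kg, Δh = 30.0 m
ΔPE = mgΔh = (85.6835)(7.8)(30.0) = 20049.9 J = 4792 cal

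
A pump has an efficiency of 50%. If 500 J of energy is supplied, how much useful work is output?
W_out = η·W_in = 0.5·500 = 250.0 J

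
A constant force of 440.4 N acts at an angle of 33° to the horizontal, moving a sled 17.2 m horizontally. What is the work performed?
W = F·d·cosθ = (440.4)(17.2)cos(33°) = 6353 J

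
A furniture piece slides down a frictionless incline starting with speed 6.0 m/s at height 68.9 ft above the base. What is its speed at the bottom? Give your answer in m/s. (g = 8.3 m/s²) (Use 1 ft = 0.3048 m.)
Convert to SI: v₀ = 6.0 m/s, h = 21.0007 m
½mv₀² + mgh = ½mv² ⇒ v = √(v₀² + 2gh) = √(6.0² + 2·8.3·21.0007) = 19.61 m/s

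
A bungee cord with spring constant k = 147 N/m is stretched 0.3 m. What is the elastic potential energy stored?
PE = ½kx² = ½(147)(0.3)² = 6.615 J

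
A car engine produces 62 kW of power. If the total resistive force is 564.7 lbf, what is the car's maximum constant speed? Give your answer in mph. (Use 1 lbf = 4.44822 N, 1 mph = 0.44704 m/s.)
Convert to SI: F = 2511.91 N
P = Fv ⇒ v = P/F = 62000 W/2511.91 N = 24.6824 m/s = 55.21 mph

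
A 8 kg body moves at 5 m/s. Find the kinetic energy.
KE = ½mv² = ½(8)(5)² = 100.0 J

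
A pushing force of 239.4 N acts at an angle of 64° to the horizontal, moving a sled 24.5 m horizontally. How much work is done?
W = F·d·cosθ = (239.4)(24.5)cos(64°) = 2571 J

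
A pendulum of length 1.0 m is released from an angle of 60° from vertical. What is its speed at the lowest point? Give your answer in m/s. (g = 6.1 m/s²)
h = L(1 − cosθ) = 1.0(1 − cos60°) = 0.5 m
v = √(2gh) = √(2·6.1·0.5) = 2.47 m/s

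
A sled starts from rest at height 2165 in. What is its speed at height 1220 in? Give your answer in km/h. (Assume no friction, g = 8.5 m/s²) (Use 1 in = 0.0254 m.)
Convert to SI: h₁−h₂ = 24.003 m
mgh₁ = mgh₂ + ½mv² ⇒ v = √(2g(h₁−h₂)) = √(2·8.5·24.003) = 20.2003 m/s = 72.72 km/h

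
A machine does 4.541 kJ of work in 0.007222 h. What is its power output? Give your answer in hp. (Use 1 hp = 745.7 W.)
Convert to SI: W = 4541.0 J, t = 25.9992 s
P = W/t = 4541.0/25.9992 = 174.659 W = 0.2342 hp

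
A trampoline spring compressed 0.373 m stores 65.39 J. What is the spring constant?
k = 2·PE/x² = 2·65.39/(0.373)² = 940.0 N/m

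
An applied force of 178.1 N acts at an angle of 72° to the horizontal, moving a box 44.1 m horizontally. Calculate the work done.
W = F·d·cosθ = (178.1)(44.1)cos(72°) = 2427 J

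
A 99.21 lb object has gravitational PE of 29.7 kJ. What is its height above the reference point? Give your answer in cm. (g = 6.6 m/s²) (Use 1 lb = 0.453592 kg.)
Convert to SI: m = 45.0009 kg, PE = 29700.0 J
h = PE/(mg) = 29700.0/(45.0009·6.6) = 99.9981 m = 10000 cm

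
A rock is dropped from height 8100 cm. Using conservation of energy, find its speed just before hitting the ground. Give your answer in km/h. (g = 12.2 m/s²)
Convert to SI: h = 81.0 m
mgh = ½mv² ⇒ v = √(2gh) = √(2·12.2·81.0) = 44.4567 m/s = 160.0 km/h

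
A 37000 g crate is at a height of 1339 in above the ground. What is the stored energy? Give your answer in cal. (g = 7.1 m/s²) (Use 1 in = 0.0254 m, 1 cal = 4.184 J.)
Convert to SI: m = 37.0 kg, h = 34.0106 m
PE = mgh = (37.0)(7.1)(34.0106) = 8934.58 J = 2135 cal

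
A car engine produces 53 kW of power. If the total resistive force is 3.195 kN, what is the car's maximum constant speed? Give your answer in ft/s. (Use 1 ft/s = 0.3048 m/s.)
Convert to SI: F = 3195.0 N
P = Fv ⇒ v = P/F = 53000 W/3195.0 N = 16.5884 m/s = 54.42 ft/s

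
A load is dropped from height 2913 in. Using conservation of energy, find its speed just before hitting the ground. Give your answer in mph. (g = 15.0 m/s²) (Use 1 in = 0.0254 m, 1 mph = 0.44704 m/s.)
Convert to SI: h = 73.9902 m
mgh = ½mv² ⇒ v = √(2gh) = √(2·15.0·73.9902) = 47.1138 m/s = 105.4 mph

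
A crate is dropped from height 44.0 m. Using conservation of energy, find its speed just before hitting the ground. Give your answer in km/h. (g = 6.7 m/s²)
mgh = ½mv² ⇒ v = √(2gh) = √(2·6.7·44.0) = 24.2817 m/s = 87.41 km/h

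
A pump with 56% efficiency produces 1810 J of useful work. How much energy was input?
W_in = W_out/η = 1810/0.56 = 3232 J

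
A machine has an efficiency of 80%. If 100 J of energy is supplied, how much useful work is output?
W_out = η·W_in = 0.8·100 = 80.0 J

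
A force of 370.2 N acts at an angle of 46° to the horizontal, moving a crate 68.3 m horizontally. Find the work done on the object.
W = F·d·cosθ = (370.2)(68.3)cos(46°) = 17560 J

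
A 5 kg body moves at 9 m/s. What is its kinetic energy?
KE = ½mv² = ½(5)(9)² = 202.5 J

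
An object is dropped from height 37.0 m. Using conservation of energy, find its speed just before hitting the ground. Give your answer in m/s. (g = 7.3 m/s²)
mgh = ½mv² ⇒ v = √(2gh) = √(2·7.3·37.0) = 23.24 m/s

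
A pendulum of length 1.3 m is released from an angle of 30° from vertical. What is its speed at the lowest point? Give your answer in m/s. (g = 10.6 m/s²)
h = L(1 − cosθ) = 1.3(1 − cos30°) = 0.174167 m
v = √(2gh) = √(2·10.6·0.174167) = 1.922 m/s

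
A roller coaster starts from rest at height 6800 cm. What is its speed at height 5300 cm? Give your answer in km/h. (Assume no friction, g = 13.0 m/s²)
Convert to SI: h₁−h₂ = 15.0 m
mgh₁ = mgh₂ + ½mv² ⇒ v = √(2g(h₁−h₂)) = √(2·13.0·15.0) = 19.7484 m/s = 71.09 km/h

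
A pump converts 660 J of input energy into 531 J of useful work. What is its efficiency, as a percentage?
η = W_out/W_in = 531/660 = 80.45%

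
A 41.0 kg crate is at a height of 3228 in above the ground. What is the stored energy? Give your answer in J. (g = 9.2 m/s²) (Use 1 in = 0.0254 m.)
Convert to SI: m = 41.0 kg, h = 81.9912 m
PE = mgh = (41.0)(9.2)(81.9912) = 30930 J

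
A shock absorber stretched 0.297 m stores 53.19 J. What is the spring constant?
k = 2·PE/x² = 2·53.19/(0.297)² = 1206 N/m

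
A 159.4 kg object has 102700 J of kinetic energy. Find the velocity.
v = √(2·KE/m) = √(2·102700/159.4) = 35.9 m/s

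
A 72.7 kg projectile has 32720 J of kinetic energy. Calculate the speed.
v = √(2·KE/m) = √(2·32720/72.7) = 30.0 m/s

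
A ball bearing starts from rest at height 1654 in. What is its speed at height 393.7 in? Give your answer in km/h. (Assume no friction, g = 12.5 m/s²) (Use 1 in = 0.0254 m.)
Convert to SI: h₁−h₂ = 32.0116 m
mgh₁ = mgh₂ + ½mv² ⇒ v = √(2g(h₁−h₂)) = √(2·12.5·32.0116) = 28.2894 m/s = 101.8 km/h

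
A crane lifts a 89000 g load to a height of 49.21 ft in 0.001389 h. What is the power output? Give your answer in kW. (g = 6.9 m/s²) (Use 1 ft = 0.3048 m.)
Convert to SI: m = 89.0 kg, h = 14.9992 m, t = 5.0004 s
P = mgh/t = (89.0)(6.9)(14.9992)/5.0004 = 1842.06 W = 1.842 kW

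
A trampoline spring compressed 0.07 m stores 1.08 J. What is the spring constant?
k = 2·PE/x² = 2·1.08/(0.07)² = 440.8 N/m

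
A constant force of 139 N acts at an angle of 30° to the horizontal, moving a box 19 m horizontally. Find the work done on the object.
W = F·d·cosθ = (139)(19)cos(30°) = 2287 J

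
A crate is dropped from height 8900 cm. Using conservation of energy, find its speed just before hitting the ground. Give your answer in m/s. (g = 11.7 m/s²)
Convert to SI: h = 89.0 m
mgh = ½mv² ⇒ v = √(2gh) = √(2·11.7·89.0) = 45.64 m/s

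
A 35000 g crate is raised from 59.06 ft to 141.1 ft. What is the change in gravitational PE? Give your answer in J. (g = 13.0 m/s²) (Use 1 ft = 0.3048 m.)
Convert to SI: m = 35.0 kg, Δh = 25.0058 m
ΔPE = mgΔh = (35.0)(13.0)(25.0058) = 11380 J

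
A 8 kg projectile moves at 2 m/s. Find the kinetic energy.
KE = ½mv² = ½(8)(2)² = 16.0 J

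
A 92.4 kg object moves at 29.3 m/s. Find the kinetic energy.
KE = ½mv² = ½(92.4)(29.3)² = 39660 J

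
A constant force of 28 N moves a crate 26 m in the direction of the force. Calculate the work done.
W = F·d = (28)(26) = 728.0 J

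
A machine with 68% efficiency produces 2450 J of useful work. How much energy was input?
W_in = W_out/η = 2450/0.68 = 3603 J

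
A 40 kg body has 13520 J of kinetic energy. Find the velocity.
v = √(2·KE/m) = √(2·13520/40) = 26.0 m/s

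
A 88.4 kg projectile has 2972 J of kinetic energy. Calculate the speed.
v = √(2·KE/m) = √(2·2972/88.4) = 8.2 m/s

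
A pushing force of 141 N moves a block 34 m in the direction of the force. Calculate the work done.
W = F·d = (141)(34) = 4794 J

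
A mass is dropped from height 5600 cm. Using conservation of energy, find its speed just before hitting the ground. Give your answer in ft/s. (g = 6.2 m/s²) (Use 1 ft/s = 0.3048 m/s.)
Convert to SI: h = 56.0 m
mgh = ½mv² ⇒ v = √(2gh) = √(2·6.2·56.0) = 26.35147 m/s = 86.45 ft/s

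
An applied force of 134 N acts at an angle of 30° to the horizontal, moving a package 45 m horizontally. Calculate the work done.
W = F·d·cosθ = (134)(45)cos(30°) = 5222 J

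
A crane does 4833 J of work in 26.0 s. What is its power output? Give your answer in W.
P = W/t = 4833.0/26.0 = 185.9 W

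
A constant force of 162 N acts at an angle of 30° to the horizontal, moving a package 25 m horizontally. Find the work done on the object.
W = F·d·cosθ = (162)(25)cos(30°) = 3507 J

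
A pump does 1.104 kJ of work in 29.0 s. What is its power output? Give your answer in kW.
Convert to SI: W = 1104.0 J, t = 29.0 s
P = W/t = 1104.0/29.0 = 38.069 W = 0.03807 kW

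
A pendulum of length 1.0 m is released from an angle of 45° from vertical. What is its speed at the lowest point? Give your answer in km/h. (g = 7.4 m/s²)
h = L(1 − cosθ) = 1.0(1 − cos45°) = 0.292893 m
v = √(2gh) = √(2·7.4·0.292893) = 2.08202 m/s = 7.495 km/h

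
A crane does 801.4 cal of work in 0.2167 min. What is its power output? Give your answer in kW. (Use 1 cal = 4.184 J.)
Convert to SI: W = 3353.06 J, t = 13.002 s
P = W/t = 3353.06/13.002 = 257.888 W = 0.2579 kW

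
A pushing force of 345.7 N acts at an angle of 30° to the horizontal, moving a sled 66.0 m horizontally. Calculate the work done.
W = F·d·cosθ = (345.7)(66.0)cos(30°) = 19760 J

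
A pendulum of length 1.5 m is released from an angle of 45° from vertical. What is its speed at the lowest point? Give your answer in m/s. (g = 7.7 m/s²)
h = L(1 − cosθ) = 1.5(1 − cos45°) = 0.43934 m
v = √(2gh) = √(2·7.7·0.43934) = 2.601 m/s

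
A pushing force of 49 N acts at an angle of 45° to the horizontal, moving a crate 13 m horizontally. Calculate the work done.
W = F·d·cosθ = (49)(13)cos(45°) = 450.4 J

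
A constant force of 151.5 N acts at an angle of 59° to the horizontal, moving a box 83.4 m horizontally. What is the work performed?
W = F·d·cosθ = (151.5)(83.4)cos(59°) = 6508 J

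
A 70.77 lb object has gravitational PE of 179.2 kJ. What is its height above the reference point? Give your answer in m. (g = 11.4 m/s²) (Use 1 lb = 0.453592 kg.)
Convert to SI: m = 32.1007 kg, PE = 179200 J
h = PE/(mg) = 179200/(32.1007·11.4) = 489.7 m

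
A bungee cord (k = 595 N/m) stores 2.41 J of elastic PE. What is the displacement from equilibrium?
x = √(2·PE/k) = √(2·2.41/595) = 0.09 m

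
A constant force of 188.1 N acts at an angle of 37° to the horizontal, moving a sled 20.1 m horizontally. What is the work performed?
W = F·d·cosθ = (188.1)(20.1)cos(37°) = 3019 J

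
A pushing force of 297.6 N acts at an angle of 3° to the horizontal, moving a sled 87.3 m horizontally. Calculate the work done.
W = F·d·cosθ = (297.6)(87.3)cos(3°) = 25940 J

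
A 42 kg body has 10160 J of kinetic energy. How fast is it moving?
v = √(2·KE/m) = √(2·10160/42) = 22.0 m/s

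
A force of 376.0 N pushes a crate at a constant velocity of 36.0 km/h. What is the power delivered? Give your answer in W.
Convert to SI: F = 376.0 N, v = 10.0 m/s
P = Fv = (376.0)(10.0) = 3760 W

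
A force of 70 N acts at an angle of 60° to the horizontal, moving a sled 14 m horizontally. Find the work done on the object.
W = F·d·cosθ = (70)(14)cos(60°) = 490.0 J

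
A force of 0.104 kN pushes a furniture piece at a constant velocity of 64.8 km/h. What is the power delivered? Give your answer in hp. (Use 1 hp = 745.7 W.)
Convert to SI: F = 104.0 N, v = 18.0 m/s
P = Fv = (104.0)(18.0) = 1872.0 W = 2.51 hp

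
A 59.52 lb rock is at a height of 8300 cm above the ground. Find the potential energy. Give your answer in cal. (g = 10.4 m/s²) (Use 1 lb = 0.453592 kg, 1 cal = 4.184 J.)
Convert to SI: m = 26.9978 kg, h = 83.0 m
PE = mgh = (26.9978)(10.4)(83.0) = 23304.5 J = 5570 cal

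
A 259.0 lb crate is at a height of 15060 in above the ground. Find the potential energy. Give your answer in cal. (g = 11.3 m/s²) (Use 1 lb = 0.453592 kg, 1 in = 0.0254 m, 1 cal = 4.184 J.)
Convert to SI: m = 117.48 kg, h = 382.524 m
PE = mgh = (117.48)(11.3)(382.524) = 507811 J = 121400 cal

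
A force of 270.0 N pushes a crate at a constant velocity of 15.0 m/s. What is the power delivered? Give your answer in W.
P = Fv = (270.0)(15.0) = 4050 W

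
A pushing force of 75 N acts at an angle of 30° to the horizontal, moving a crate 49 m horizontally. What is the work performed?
W = F·d·cosθ = (75)(49)cos(30°) = 3183 J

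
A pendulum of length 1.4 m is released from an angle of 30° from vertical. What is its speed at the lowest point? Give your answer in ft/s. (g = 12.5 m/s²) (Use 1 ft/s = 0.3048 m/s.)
h = L(1 − cosθ) = 1.4(1 − cos30°) = 0.187564 m
v = √(2gh) = √(2·12.5·0.187564) = 2.16544 m/s = 7.104 ft/s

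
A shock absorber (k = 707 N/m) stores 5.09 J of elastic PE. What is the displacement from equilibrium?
x = √(2·PE/k) = √(2·5.09/707) = 0.12 m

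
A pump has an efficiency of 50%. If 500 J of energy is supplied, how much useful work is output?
W_out = η·W_in = 0.5·500 = 250.0 J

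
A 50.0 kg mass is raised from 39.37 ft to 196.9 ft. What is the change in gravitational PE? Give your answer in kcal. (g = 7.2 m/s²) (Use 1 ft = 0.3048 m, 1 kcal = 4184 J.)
Convert to SI: m = 50.0 kg, Δh = 48.0151 m
ΔPE = mgΔh = (50.0)(7.2)(48.0151) = 17285.5 J = 4.131 kcal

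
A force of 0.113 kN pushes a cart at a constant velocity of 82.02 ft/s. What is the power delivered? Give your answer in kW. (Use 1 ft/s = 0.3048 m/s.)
Convert to SI: F = 113.0 N, v = 24.9997 m/s
P = Fv = (113.0)(24.9997) = 2824.97 W = 2.825 kW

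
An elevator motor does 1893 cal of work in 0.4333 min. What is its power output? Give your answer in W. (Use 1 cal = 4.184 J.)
Convert to SI: W = 7920.31 J, t = 25.998 s
P = W/t = 7920.31/25.998 = 304.7 W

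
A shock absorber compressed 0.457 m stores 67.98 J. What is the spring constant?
k = 2·PE/x² = 2·67.98/(0.457)² = 651.0 N/m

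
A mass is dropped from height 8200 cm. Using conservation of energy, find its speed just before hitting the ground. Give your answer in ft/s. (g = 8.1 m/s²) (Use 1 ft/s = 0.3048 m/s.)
Convert to SI: h = 82.0 m
mgh = ½mv² ⇒ v = √(2gh) = √(2·8.1·82.0) = 36.4472 m/s = 119.6 ft/s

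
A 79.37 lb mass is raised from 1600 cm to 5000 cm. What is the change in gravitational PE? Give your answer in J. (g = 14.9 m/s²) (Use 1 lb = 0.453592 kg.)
Convert to SI: m = 36.0016 kg, Δh = 34.0 m
ΔPE = mgΔh = (36.0016)(14.9)(34.0) = 18240 J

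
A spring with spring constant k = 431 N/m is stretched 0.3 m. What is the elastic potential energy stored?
PE = ½kx² = ½(431)(0.3)² = 19.4 J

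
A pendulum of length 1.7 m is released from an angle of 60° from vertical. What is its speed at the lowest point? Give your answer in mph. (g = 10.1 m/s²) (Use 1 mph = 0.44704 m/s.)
h = L(1 − cosθ) = 1.7(1 − cos60°) = 0.85 m
v = √(2gh) = √(2·10.1·0.85) = 4.14367 m/s = 9.269 mph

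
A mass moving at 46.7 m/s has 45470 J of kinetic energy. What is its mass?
m = 2·KE/v² = 2·45470/(46.7)² = 41.7 kg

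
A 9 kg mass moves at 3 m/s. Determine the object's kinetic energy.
KE = ½mv² = ½(9)(3)² = 40.5 J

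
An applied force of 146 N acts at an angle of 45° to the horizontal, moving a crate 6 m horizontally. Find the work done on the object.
W = F·d·cosθ = (146)(6)cos(45°) = 619.4 J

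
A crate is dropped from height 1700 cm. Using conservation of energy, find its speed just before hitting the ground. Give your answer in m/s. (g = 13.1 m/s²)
Convert to SI: h = 17.0 m
mgh = ½mv² ⇒ v = √(2gh) = √(2·13.1·17.0) = 21.1 m/s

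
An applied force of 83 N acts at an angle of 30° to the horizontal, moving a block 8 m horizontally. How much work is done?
W = F·d·cosθ = (83)(8)cos(30°) = 575.0 J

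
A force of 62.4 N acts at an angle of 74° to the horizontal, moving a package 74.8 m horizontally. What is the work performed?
W = F·d·cosθ = (62.4)(74.8)cos(74°) = 1287 J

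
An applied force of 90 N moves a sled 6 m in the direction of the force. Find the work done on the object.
W = F·d = (90)(6) = 540.0 J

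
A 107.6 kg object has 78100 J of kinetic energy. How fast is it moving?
v = √(2·KE/m) = √(2·78100/107.6) = 38.1 m/s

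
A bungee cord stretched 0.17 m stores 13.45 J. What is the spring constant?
k = 2·PE/x² = 2·13.45/(0.17)² = 930.8 N/m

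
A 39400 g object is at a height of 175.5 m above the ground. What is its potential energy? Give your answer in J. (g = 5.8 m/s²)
Convert to SI: m = 39.4 kg, h = 175.5 m
PE = mgh = (39.4)(5.8)(175.5) = 40110 J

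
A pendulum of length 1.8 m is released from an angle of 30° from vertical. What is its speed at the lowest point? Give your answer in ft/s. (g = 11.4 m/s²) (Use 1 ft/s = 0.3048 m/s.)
h = L(1 − cosθ) = 1.8(1 − cos30°) = 0.241154 m
v = √(2gh) = √(2·11.4·0.241154) = 2.34485 m/s = 7.693 ft/s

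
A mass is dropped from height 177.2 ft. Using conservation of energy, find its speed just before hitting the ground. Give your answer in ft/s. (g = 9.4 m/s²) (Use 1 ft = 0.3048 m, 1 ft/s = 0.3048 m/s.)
Convert to SI: h = 54.0106 m
mgh = ½mv² ⇒ v = √(2gh) = √(2·9.4·54.0106) = 31.8653 m/s = 104.5 ft/s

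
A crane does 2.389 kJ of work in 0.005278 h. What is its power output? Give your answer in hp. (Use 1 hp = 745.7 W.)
Convert to SI: W = 2389.0 J, t = 19.0008 s
P = W/t = 2389.0/19.0008 = 125.732 W = 0.1686 hp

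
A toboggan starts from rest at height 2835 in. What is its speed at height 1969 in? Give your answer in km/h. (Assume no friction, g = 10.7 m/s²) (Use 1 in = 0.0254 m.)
Convert to SI: h₁−h₂ = 21.9964 m
mgh₁ = mgh₂ + ½mv² ⇒ v = √(2g(h₁−h₂)) = √(2·10.7·21.9964) = 21.6962 m/s = 78.11 km/h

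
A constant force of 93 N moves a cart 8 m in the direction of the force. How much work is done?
W = F·d = (93)(8) = 744.0 J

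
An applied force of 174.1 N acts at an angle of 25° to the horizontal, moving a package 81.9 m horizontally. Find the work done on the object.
W = F·d·cosθ = (174.1)(81.9)cos(25°) = 12920 J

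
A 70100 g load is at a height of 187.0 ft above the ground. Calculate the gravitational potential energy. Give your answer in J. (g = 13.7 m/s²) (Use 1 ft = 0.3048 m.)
Convert to SI: m = 70.1 kg, h = 56.9976 m
PE = mgh = (70.1)(13.7)(56.9976) = 54740 J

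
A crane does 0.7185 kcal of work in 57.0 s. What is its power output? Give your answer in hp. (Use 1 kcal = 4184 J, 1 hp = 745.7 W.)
Convert to SI: W = 3006.2 J, t = 57.0 s
P = W/t = 3006.2/57.0 = 52.7404 W = 0.07073 hp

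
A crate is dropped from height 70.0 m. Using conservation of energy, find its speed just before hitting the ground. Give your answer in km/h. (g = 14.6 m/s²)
mgh = ½mv² ⇒ v = √(2gh) = √(2·14.6·70.0) = 45.2106 m/s = 162.8 km/h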